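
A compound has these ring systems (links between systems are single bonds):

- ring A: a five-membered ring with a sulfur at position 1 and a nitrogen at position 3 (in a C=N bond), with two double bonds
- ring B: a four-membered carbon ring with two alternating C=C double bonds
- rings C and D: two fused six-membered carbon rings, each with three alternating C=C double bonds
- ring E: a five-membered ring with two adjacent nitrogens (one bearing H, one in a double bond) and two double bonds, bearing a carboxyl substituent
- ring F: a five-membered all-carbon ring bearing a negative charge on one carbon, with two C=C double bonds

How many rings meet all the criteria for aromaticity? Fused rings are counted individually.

Ring A is planar and fully conjugated; 2 ring double bonds (4 π electrons) plus a heteroatom lone pair (2) give 6 π electrons. Since 6 = 4n+2 (n=1), ring A is aromatic (thiazole).
Ring B has only sp² ring atoms; a planar conformation would have a fully conjugated π system of 4 electrons. But 4 = 4(1), which is 4n not 4n+2, so ring B is not aromatic (cyclobutadiene) — cyclobutadiene is antiaromatic and distorts to a rectangle.
Rings C and D form a fused bicyclic system with 10 sp² atoms and 10 π electrons from ring double bonds. 10 = 4(2)+2, so the system is aromatic and both rings count as aromatic (naphthalene).
Ring E is fully conjugated (every ring atom contributes a p orbital); 2 ring double bonds (4 π electrons) plus a heteroatom lone pair (2) give 6 π electrons. That satisfies 4n+2 with n=1, so ring E is aromatic (pyrazole).
Ring F is fully conjugated (every ring atom contributes a p orbital); 2 ring double bonds (4 π electrons) plus the carbanion lone pair (2) give 6 π electrons. 6 = 4(1)+2, so ring F is aromatic (cyclopentadienyl anion).
Aromatic: A, C, D, E, F. Total: 5.

5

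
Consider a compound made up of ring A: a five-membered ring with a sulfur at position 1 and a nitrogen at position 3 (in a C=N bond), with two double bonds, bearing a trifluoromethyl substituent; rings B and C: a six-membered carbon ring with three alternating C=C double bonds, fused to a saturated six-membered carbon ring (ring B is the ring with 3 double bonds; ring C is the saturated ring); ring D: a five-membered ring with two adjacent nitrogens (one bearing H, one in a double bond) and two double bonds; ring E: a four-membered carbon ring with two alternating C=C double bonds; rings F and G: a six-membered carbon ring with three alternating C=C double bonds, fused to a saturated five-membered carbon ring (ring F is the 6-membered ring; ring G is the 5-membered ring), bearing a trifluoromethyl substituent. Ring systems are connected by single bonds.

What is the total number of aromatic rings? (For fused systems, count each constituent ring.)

4

Ring A is fully conjugated (every ring atom contributes a p orbital); 2 ring double bonds (4 π electrons) plus a heteroatom lone pair (2) give 6 π electrons. That satisfies 4n+2 with n=1, so ring A is aromatic (thiazole).
Ring B is planar and fully conjugated; 3 ring double bonds give 6 π electrons. 6 = 4(1)+2, so ring B is aromatic (benzene ring).
Ring C has four sp³ carbons, so it is not fully conjugated — not aromatic (cyclohexane ring).
Ring D is planar and fully conjugated; 2 ring double bonds (4 π electrons) plus a heteroatom lone pair (2) give 6 π electrons. 6 = 4(1)+2, so ring D is aromatic (pyrazole).
Ring E has only sp² ring atoms; a planar conformation would have a fully conjugated π system of 4 electrons. But 4 = 4(1), which is 4n not 4n+2, so ring E is not aromatic (cyclobutadiene) — cyclobutadiene is antiaromatic and distorts to a rectangle.
Ring F has a continuous p-orbital overlap around the ring; 3 ring double bonds give 6 π electrons. That satisfies 4n+2 with n=1, so ring F is aromatic (benzene ring).
Ring G has three sp³ carbons, so it is not fully conjugated — not aromatic (cyclopentane ring).
Aromatic: A, B, D, F. Total: 4.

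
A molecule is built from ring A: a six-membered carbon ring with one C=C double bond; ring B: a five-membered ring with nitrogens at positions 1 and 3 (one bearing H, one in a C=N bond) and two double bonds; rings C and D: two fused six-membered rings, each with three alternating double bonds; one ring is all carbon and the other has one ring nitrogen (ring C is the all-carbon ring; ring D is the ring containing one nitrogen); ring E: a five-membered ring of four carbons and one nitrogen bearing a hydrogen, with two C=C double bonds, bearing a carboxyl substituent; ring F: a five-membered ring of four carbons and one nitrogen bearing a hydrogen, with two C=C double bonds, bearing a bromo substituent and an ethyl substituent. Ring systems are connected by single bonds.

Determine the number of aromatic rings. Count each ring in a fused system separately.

Ring A has four sp³ carbons, so it is not fully conjugated — not aromatic (cyclohexene).
Ring B has a continuous p-orbital overlap around the ring; 2 ring double bonds (4 π electrons) plus a heteroatom lone pair (2) give 6 π electrons. Since 6 = 4n+2 (n=1), ring B is aromatic (imidazole).
Rings C and D form a fused bicyclic system (with one nitrogen) with 10 sp² atoms and 10 π electrons from ring double bonds. 10 = 4(2)+2, so the system is aromatic and both rings count as aromatic (quinoline).
Ring E is planar and fully conjugated; 2 ring double bonds (4 π electrons) plus a heteroatom lone pair (2) give 6 π electrons. That satisfies 4n+2 with n=1, so ring E is aromatic (pyrrole).
Ring F has a continuous p-orbital overlap around the ring; 2 ring double bonds (4 π electrons) plus a heteroatom lone pair (2) give 6 π electrons. Since 6 = 4n+2 (n=1), ring F is aromatic (pyrrole).
Aromatic: B, C, D, E, F. Total: 5.

5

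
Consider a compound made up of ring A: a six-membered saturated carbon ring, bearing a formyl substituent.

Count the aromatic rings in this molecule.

Ring A has only sp³ atoms, so it is not fully conjugated — not aromatic (cyclohexane).

0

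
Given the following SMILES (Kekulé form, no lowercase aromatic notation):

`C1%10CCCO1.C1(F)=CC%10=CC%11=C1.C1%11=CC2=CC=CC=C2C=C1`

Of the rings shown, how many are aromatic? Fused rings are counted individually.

The SMILES encodes a five-membered saturated ring of four carbons and one oxygen; a six-membered carbon ring with three alternating C=C double bonds; two fused six-membered carbon rings, each with three alternating C=C double bonds.
The 5-membered ring with one oxygen has only sp³ atoms, so it is not fully conjugated — not aromatic (tetrahydrofuran).
The 6-membered ring has a continuous p-orbital overlap around the ring; 3 ring double bonds give 6 π electrons. Since 6 = 4n+2 (n=1), it is aromatic (benzene).
The fused 6/6-membered bicyclic is a single π system with 10 sp² atoms and 10 π electrons from ring double bonds. 10 = 4(2)+2, so the system is aromatic and both rings count as aromatic (naphthalene).
3 of the 4 rings are aromatic. Total: 3.

3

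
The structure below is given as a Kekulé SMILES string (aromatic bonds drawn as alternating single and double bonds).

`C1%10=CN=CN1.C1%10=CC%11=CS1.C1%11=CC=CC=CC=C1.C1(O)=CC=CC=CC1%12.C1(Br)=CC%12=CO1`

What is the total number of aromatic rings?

The SMILES encodes a five-membered ring with nitrogens at positions 1 and 3 (one bearing H, one in a C=N bond) and two double bonds; a five-membered ring of four carbons and one sulfur, with two C=C double bonds; an eight-membered carbon ring with four alternating C=C double bonds; a seven-membered carbon ring with three C=C double bonds and one sp³ carbon; a five-membered ring of four carbons and one oxygen, with two C=C double bonds.
The 5-membered ring with two nitrogens (one N–H, one =N–) is fully conjugated (every ring atom contributes a p orbital); 2 ring double bonds (4 π electrons) plus a heteroatom lone pair (2) give 6 π electrons. That satisfies 4n+2 with n=1, so it is aromatic (imidazole).
The 5-membered ring with one sulfur is planar and fully conjugated; 2 ring double bonds (4 π electrons) plus a heteroatom lone pair (2) give 6 π electrons. That satisfies 4n+2 with n=1, so it is aromatic (thiophene).
The 8-membered ring has only sp² ring atoms; a planar conformation would have a fully conjugated π system of 8 electrons. But 8 = 4(2), which is 4n not 4n+2, so it is not aromatic (cyclooctatetraene) — cyclooctatetraene distorts into a non-planar tub to avoid antiaromaticity.
The 7-membered ring has one sp³ carbon, so it is not fully conjugated — not aromatic (cycloheptatriene).
The 5-membered ring with one oxygen is planar and fully conjugated; 2 ring double bonds (4 π electrons) plus a heteroatom lone pair (2) give 6 π electrons. 6 = 4(1)+2, so it is aromatic (furan).
3 of the 5 rings are aromatic. Total: 3.

3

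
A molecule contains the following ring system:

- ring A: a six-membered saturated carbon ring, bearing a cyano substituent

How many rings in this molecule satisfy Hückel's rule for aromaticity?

0

Ring A has only sp³ atoms, so it is not fully conjugated — not aromatic (cyclohexane).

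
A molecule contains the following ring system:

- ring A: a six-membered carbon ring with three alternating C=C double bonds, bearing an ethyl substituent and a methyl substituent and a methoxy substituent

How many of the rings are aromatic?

Ring A is planar and fully conjugated; 3 ring double bonds give 6 π electrons. That satisfies 4n+2 with n=1, so ring A is aromatic (benzene).

1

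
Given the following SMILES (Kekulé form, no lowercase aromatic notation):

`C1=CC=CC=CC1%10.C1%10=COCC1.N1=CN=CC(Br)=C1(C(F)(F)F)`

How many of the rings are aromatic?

1

The SMILES encodes a seven-membered carbon ring with three C=C double bonds and one sp³ carbon; a five-membered ring of four carbons and one oxygen, with one C=C double bond and two sp³ carbons; a six-membered ring with nitrogens at positions 1 and 3 and three alternating double bonds.
The 7-membered ring has one sp³ carbon, so it is not fully conjugated — not aromatic (cycloheptatriene).
The 5-membered ring with one oxygen has two sp³ carbons, so it is not fully conjugated — not aromatic (2,3-dihydrofuran).
The 6-membered ring with two nitrogens (1,3) is planar and fully conjugated; 3 ring double bonds give 6 π electrons. 6 = 4(1)+2, so it is aromatic (pyrimidine).
1 of the 3 rings is aromatic. Total: 1.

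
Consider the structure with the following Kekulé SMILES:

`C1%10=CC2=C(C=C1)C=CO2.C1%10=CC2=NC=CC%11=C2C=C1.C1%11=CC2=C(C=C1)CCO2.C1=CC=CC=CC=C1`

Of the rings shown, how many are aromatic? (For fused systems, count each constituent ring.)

5

The SMILES encodes a six-membered carbon ring with three alternating C=C double bonds, fused to a five-membered ring containing one oxygen and two C=C double bonds; two fused six-membered rings, each with three alternating double bonds; one ring is all carbon and the other has one ring nitrogen; a six-membered carbon ring with three alternating C=C double bonds, fused to a five-membered ring containing one oxygen and two sp³ carbons; an eight-membered carbon ring with four alternating C=C double bonds.
The fused 6/5-membered bicyclic (with one oxygen) is a single π system with 9 sp² atoms and 10 π electrons from ring double bonds plus a heteroatom lone pair. 10 = 4(2)+2, so the system is aromatic and both rings count as aromatic (benzofuran).
The fused 6/6-membered bicyclic (with one nitrogen) is a single π system with 10 sp² atoms and 10 π electrons from ring double bonds. 10 = 4(2)+2, so the system is aromatic and both rings count as aromatic (quinoline).
The 6-membered ring is planar and fully conjugated; 3 ring double bonds give 6 π electrons. 6 = 4(1)+2, so it is aromatic (benzene ring).
The 5-membered ring with one oxygen has two sp³ carbons, so it is not fully conjugated — not aromatic (oxolane ring).
The 8-membered ring has only sp² ring atoms; a planar conformation would have a fully conjugated π system of 8 electrons. But 8 = 4(2), which is 4n not 4n+2, so it is not aromatic (cyclooctatetraene) — cyclooctatetraene distorts into a non-planar tub to avoid antiaromaticity.
5 of the 7 rings are aromatic. Total: 5.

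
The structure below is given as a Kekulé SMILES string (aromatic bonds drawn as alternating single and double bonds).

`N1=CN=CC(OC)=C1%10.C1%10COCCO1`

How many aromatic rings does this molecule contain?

The SMILES encodes a six-membered ring with nitrogens at positions 1 and 3 and three alternating double bonds; a six-membered saturated ring with oxygens at positions 1 and 4.
The 6-membered ring with two nitrogens (1,3) is planar and fully conjugated; 3 ring double bonds give 6 π electrons. 6 = 4(1)+2, so it is aromatic (pyrimidine).
The 6-membered ring with two oxygens (1,4) has only sp³ atoms, so it is not fully conjugated — not aromatic (1,4-dioxane).
1 of the 2 rings is aromatic. Total: 1.

1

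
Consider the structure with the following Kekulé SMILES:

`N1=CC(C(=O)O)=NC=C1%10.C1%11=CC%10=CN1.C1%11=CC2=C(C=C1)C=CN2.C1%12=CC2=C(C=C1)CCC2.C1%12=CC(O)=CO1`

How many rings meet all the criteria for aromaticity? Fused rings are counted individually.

6

The SMILES encodes a six-membered ring with nitrogens at positions 1 and 4 and three alternating double bonds; a five-membered ring of four carbons and one nitrogen bearing a hydrogen, with two C=C double bonds; a six-membered carbon ring with three alternating C=C double bonds, fused to a five-membered ring containing one N–H nitrogen and two C=C double bonds; a six-membered carbon ring with three alternating C=C double bonds, fused to a saturated five-membered carbon ring; a five-membered ring of four carbons and one oxygen, with two C=C double bonds.
The 6-membered ring with two nitrogens (1,4) has a continuous p-orbital overlap around the ring; 3 ring double bonds give 6 π electrons. 6 = 4(1)+2, so it is aromatic (pyrazine).
The 5-membered ring with one N–H is fully conjugated (every ring atom contributes a p orbital); 2 ring double bonds (4 π electrons) plus a heteroatom lone pair (2) give 6 π electrons. 6 = 4(1)+2, so it is aromatic (pyrrole).
The fused 6/5-membered bicyclic (with one N–H) is a single π system with 9 sp² atoms and 10 π electrons from ring double bonds plus a heteroatom lone pair. 10 = 4(2)+2, so the system is aromatic and both rings count as aromatic (indole).
The 6-membered ring is fully conjugated (every ring atom contributes a p orbital); 3 ring double bonds give 6 π electrons. That satisfies 4n+2 with n=1, so it is aromatic (benzene ring).
The 5-membered ring has three sp³ carbons, so it is not fully conjugated — not aromatic (cyclopentane ring).
The 5-membered ring with one oxygen is fully conjugated (every ring atom contributes a p orbital); 2 ring double bonds (4 π electrons) plus a heteroatom lone pair (2) give 6 π electrons. 6 = 4(1)+2, so it is aromatic (furan).
6 of the 7 rings are aromatic. Total: 6.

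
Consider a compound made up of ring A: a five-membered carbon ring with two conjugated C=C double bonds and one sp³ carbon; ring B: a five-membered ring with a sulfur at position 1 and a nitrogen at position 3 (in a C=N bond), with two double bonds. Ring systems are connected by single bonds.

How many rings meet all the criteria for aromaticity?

1

Ring A has one sp³ carbon, so it is not fully conjugated — not aromatic (cyclopentadiene).
Ring B is fully conjugated (every ring atom contributes a p orbital); 2 ring double bonds (4 π electrons) plus a heteroatom lone pair (2) give 6 π electrons. Since 6 = 4n+2 (n=1), ring B is aromatic (thiazole).
Aromatic: B. Total: 1.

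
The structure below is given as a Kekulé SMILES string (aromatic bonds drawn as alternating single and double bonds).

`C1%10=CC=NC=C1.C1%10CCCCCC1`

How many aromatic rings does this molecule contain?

1

The SMILES encodes a six-membered ring of five carbons and one nitrogen with three alternating double bonds; a seven-membered saturated carbon ring.
The 6-membered ring with one nitrogen is planar and fully conjugated; 3 ring double bonds give 6 π electrons. Since 6 = 4n+2 (n=1), it is aromatic (pyridine).
The 7-membered ring has only sp³ atoms, so it is not fully conjugated — not aromatic (cycloheptane).
1 of the 2 rings is aromatic. Total: 1.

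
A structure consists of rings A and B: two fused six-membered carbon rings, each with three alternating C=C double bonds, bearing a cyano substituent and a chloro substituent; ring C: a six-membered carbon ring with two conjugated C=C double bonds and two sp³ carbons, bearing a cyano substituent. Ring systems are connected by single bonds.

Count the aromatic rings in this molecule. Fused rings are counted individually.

Rings A and B form a fused bicyclic system with 10 sp² atoms and 10 π electrons from ring double bonds. 10 = 4(2)+2, so the system is aromatic and both rings count as aromatic (naphthalene).
Ring C has two sp³ carbons, so it is not fully conjugated — not aromatic (1,3-cyclohexadiene).
Aromatic: A, B. Total: 2.

2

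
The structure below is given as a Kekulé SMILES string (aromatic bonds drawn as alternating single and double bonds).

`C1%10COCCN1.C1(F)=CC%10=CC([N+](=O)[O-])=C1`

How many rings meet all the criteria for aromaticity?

The SMILES encodes a six-membered saturated ring with an oxygen and an N–H nitrogen at positions 1 and 4; a six-membered carbon ring with three alternating C=C double bonds.
The 6-membered ring with one oxygen and one N–H (1,4) has only sp³ atoms, so it is not fully conjugated — not aromatic (morpholine).
The 6-membered ring is planar and fully conjugated; 3 ring double bonds give 6 π electrons. That satisfies 4n+2 with n=1, so it is aromatic (benzene).
1 of the 2 rings is aromatic. Total: 1.

1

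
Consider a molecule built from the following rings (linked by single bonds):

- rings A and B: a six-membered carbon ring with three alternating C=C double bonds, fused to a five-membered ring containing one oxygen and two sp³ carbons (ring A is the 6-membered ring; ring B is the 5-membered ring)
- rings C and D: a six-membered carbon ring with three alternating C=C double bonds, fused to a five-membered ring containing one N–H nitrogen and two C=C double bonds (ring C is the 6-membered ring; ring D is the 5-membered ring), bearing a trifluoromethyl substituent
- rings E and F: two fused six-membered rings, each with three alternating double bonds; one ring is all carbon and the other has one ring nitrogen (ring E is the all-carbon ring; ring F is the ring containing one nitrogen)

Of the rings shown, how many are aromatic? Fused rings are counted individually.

5

Ring A is fully conjugated (every ring atom contributes a p orbital); 3 ring double bonds give 6 π electrons. Since 6 = 4n+2 (n=1), ring A is aromatic (benzene ring).
Ring B has two sp³ carbons, so it is not fully conjugated — not aromatic (oxolane ring).
Rings C and D form a fused bicyclic system (with one N–H) with 9 sp² atoms and 10 π electrons from ring double bonds plus a heteroatom lone pair. 10 = 4(2)+2, so the system is aromatic and both rings count as aromatic (indole).
Rings E and F form a fused bicyclic system (with one nitrogen) with 10 sp² atoms and 10 π electrons from ring double bonds. 10 = 4(2)+2, so the system is aromatic and both rings count as aromatic (quinoline).
Aromatic: A, C, D, E, F. Total: 5.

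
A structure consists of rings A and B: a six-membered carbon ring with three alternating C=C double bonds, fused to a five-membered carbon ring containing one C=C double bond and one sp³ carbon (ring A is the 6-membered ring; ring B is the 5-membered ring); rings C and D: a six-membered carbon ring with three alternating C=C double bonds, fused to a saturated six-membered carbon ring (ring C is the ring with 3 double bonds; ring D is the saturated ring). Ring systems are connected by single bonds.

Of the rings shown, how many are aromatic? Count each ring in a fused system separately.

2

Ring A has a continuous p-orbital overlap around the ring; 3 ring double bonds give 6 π electrons. Since 6 = 4n+2 (n=1), ring A is aromatic (benzene ring).
Ring B has one sp³ carbon, so it is not fully conjugated — not aromatic (cyclopentene ring).
Ring C is planar and fully conjugated; 3 ring double bonds give 6 π electrons. Since 6 = 4n+2 (n=1), ring C is aromatic (benzene ring).
Ring D has four sp³ carbons, so it is not fully conjugated — not aromatic (cyclohexane ring).
Aromatic: A, C. Total: 2.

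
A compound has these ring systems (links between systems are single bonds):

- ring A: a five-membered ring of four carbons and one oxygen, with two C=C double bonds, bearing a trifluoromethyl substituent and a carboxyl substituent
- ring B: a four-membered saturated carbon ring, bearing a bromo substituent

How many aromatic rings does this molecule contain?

1

Ring A has a continuous p-orbital overlap around the ring; 2 ring double bonds (4 π electrons) plus a heteroatom lone pair (2) give 6 π electrons. That satisfies 4n+2 with n=1, so ring A is aromatic (furan).
Ring B has only sp³ atoms, so it is not fully conjugated — not aromatic (cyclobutane).
Aromatic: A. Total: 1.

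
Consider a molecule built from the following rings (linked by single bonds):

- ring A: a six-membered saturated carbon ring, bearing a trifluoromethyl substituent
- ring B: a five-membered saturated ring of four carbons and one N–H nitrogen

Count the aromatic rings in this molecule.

Ring A has only sp³ atoms, so it is not fully conjugated — not aromatic (cyclohexane).
Ring B has only sp³ atoms, so it is not fully conjugated — not aromatic (pyrrolidine).
No ring is aromatic. Total: 0.

0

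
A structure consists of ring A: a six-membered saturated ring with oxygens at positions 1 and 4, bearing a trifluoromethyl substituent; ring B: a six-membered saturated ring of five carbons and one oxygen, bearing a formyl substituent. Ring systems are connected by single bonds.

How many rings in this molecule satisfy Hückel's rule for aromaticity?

0

Ring A has only sp³ atoms, so it is not fully conjugated — not aromatic (1,4-dioxane).
Ring B has only sp³ atoms, so it is not fully conjugated — not aromatic (tetrahydropyran).
No ring is aromatic. Total: 0.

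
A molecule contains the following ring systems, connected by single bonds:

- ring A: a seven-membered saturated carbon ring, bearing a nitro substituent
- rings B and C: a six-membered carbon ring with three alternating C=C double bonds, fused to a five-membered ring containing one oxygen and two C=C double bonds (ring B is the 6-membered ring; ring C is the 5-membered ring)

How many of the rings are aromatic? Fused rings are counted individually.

2

Ring A has only sp³ atoms, so it is not fully conjugated — not aromatic (cycloheptane).
Rings B and C form a fused bicyclic system (with one oxygen) with 9 sp² atoms and 10 π electrons from ring double bonds plus a heteroatom lone pair. 10 = 4(2)+2, so the system is aromatic and both rings count as aromatic (benzofuran).
Aromatic: B, C. Total: 2.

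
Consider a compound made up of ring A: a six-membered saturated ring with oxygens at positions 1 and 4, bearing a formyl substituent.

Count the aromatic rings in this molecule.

Ring A has only sp³ atoms, so it is not fully conjugated — not aromatic (1,4-dioxane).

0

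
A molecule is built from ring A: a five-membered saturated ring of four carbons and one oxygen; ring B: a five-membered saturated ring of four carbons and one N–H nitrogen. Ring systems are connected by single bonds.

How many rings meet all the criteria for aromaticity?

0

Ring A has only sp³ atoms, so it is not fully conjugated — not aromatic (tetrahydrofuran).
Ring B has only sp³ atoms, so it is not fully conjugated — not aromatic (pyrrolidine).
No ring is aromatic. Total: 0.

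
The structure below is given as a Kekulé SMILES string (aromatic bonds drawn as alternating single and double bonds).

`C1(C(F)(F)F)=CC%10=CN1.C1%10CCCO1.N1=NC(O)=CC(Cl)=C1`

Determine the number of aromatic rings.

2

The SMILES encodes a five-membered ring of four carbons and one nitrogen bearing a hydrogen, with two C=C double bonds; a five-membered saturated ring of four carbons and one oxygen; a six-membered ring with two adjacent nitrogens and three alternating double bonds.
The 5-membered ring with one N–H is fully conjugated (every ring atom contributes a p orbital); 2 ring double bonds (4 π electrons) plus a heteroatom lone pair (2) give 6 π electrons. Since 6 = 4n+2 (n=1), it is aromatic (pyrrole).
The 5-membered ring with one oxygen has only sp³ atoms, so it is not fully conjugated — not aromatic (tetrahydrofuran).
The 6-membered ring with two nitrogens (1,2) has a continuous p-orbital overlap around the ring; 3 ring double bonds give 6 π electrons. Since 6 = 4n+2 (n=1), it is aromatic (pyridazine).
2 of the 3 rings are aromatic. Total: 2.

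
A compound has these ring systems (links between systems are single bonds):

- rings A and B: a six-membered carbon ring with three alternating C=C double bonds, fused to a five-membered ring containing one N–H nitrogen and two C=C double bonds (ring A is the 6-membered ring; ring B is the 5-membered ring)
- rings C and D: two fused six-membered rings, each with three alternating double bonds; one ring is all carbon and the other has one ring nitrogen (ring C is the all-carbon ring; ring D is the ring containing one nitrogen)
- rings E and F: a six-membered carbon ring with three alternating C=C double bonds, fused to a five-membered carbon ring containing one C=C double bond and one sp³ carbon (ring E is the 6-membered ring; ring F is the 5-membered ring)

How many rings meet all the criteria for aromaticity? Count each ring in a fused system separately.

5

Rings A and B form a fused bicyclic system (with one N–H) with 9 sp² atoms and 10 π electrons from ring double bonds plus a heteroatom lone pair. 10 = 4(2)+2, so the system is aromatic and both rings count as aromatic (indole).
Rings C and D form a fused bicyclic system (with one nitrogen) with 10 sp² atoms and 10 π electrons from ring double bonds. 10 = 4(2)+2, so the system is aromatic and both rings count as aromatic (quinoline).
Ring E is planar and fully conjugated; 3 ring double bonds give 6 π electrons. Since 6 = 4n+2 (n=1), ring E is aromatic (benzene ring).
Ring F has one sp³ carbon, so it is not fully conjugated — not aromatic (cyclopentene ring).
Aromatic: A, B, C, D, E. Total: 5.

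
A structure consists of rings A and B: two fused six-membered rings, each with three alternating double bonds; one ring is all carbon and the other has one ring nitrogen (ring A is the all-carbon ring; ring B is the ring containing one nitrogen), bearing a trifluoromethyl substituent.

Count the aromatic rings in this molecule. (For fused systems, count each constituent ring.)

2

Rings A and B form a fused bicyclic system (with one nitrogen) with 10 sp² atoms and 10 π electrons from ring double bonds. 10 = 4(2)+2, so the system is aromatic and both rings count as aromatic (quinoline).
Aromatic: A, B. Total: 2.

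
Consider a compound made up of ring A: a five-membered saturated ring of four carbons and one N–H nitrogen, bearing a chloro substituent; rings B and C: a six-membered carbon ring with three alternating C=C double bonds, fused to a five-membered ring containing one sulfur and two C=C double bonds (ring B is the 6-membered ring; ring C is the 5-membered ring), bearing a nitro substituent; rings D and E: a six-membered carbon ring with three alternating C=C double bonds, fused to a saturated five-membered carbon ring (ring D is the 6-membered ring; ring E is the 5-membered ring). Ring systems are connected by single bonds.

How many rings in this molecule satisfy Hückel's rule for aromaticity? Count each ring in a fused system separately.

3

Ring A has only sp³ atoms, so it is not fully conjugated — not aromatic (pyrrolidine).
Rings B and C form a fused bicyclic system (with one sulfur) with 9 sp² atoms and 10 π electrons from ring double bonds plus a heteroatom lone pair. 10 = 4(2)+2, so the system is aromatic and both rings count as aromatic (benzothiophene).
Ring D has a continuous p-orbital overlap around the ring; 3 ring double bonds give 6 π electrons. That satisfies 4n+2 with n=1, so ring D is aromatic (benzene ring).
Ring E has three sp³ carbons, so it is not fully conjugated — not aromatic (cyclopentane ring).
Aromatic: B, C, D. Total: 3.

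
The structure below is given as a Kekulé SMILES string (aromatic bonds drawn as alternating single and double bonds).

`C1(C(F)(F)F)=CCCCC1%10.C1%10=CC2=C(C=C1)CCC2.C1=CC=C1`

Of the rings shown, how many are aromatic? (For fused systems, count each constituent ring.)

The SMILES encodes a six-membered carbon ring with one C=C double bond; a six-membered carbon ring with three alternating C=C double bonds, fused to a saturated five-membered carbon ring; a four-membered carbon ring with two alternating C=C double bonds.
The 6-membered ring has four sp³ carbons, so it is not fully conjugated — not aromatic (cyclohexene).
The second 6-membered ring has a continuous p-orbital overlap around the ring; 3 ring double bonds give 6 π electrons. Since 6 = 4n+2 (n=1), it is aromatic (benzene ring).
The 5-membered ring has three sp³ carbons, so it is not fully conjugated — not aromatic (cyclopentane ring).
The 4-membered ring has only sp² ring atoms; a planar conformation would have a fully conjugated π system of 4 electrons. But 4 = 4(1), which is 4n not 4n+2, so it is not aromatic (cyclobutadiene) — cyclobutadiene is antiaromatic and distorts to a rectangle.
1 of the 4 rings is aromatic. Total: 1.

1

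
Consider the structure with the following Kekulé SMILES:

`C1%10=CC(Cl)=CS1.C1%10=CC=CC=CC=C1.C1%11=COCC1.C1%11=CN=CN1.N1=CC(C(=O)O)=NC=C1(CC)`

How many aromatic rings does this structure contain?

The SMILES encodes a five-membered ring of four carbons and one sulfur, with two C=C double bonds; an eight-membered carbon ring with four alternating C=C double bonds; a five-membered ring of four carbons and one oxygen, with one C=C double bond and two sp³ carbons; a five-membered ring with nitrogens at positions 1 and 3 (one bearing H, one in a C=N bond) and two double bonds; a six-membered ring with nitrogens at positions 1 and 4 and three alternating double bonds.
The 5-membered ring with one sulfur has a continuous p-orbital overlap around the ring; 2 ring double bonds (4 π electrons) plus a heteroatom lone pair (2) give 6 π electrons. That satisfies 4n+2 with n=1, so it is aromatic (thiophene).
The 8-membered ring has only sp² ring atoms; a planar conformation would have a fully conjugated π system of 8 electrons. But 8 = 4(2), which is 4n not 4n+2, so it is not aromatic (cyclooctatetraene) — cyclooctatetraene distorts into a non-planar tub to avoid antiaromaticity.
The 5-membered ring with one oxygen has two sp³ carbons, so it is not fully conjugated — not aromatic (2,3-dihydrofuran).
The 5-membered ring with two nitrogens (one N–H, one =N–) is planar and fully conjugated; 2 ring double bonds (4 π electrons) plus a heteroatom lone pair (2) give 6 π electrons. Since 6 = 4n+2 (n=1), it is aromatic (imidazole).
The 6-membered ring with two nitrogens (1,4) is planar and fully conjugated; 3 ring double bonds give 6 π electrons. 6 = 4(1)+2, so it is aromatic (pyrazine).
3 of the 5 rings are aromatic. Total: 3.

3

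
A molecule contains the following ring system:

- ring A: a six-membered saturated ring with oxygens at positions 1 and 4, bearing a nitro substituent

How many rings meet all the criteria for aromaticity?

0

Ring A has only sp³ atoms, so it is not fully conjugated — not aromatic (1,4-dioxane).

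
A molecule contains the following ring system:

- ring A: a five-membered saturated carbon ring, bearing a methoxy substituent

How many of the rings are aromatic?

0

Ring A has only sp³ atoms, so it is not fully conjugated — not aromatic (cyclopentane).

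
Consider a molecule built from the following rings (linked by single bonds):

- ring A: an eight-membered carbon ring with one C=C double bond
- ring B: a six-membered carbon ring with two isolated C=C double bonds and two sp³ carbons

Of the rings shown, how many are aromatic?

Ring A has six sp³ carbons, so it is not fully conjugated — not aromatic (cyclooctene).
Ring B has two sp³ carbons, so it is not fully conjugated — not aromatic (1,4-cyclohexadiene).
No ring is aromatic. Total: 0.

0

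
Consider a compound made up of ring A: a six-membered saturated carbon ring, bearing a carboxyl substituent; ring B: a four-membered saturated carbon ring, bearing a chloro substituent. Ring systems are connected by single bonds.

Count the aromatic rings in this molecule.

Ring A has only sp³ atoms, so it is not fully conjugated — not aromatic (cyclohexane).
Ring B has only sp³ atoms, so it is not fully conjugated — not aromatic (cyclobutane).
No ring is aromatic. Total: 0.

0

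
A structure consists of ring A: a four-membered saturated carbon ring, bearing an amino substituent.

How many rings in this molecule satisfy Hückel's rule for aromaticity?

Ring A has only sp³ atoms, so it is not fully conjugated — not aromatic (cyclobutane).

0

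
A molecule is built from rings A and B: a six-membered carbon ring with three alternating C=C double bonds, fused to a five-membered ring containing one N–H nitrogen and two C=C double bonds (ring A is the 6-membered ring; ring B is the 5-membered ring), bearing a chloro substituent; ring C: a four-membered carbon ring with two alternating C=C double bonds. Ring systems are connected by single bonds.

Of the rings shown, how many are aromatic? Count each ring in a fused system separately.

2

Rings A and B form a fused bicyclic system (with one N–H) with 9 sp² atoms and 10 π electrons from ring double bonds plus a heteroatom lone pair. 10 = 4(2)+2, so the system is aromatic and both rings count as aromatic (indole).
Ring C has only sp² ring atoms; a planar conformation would have a fully conjugated π system of 4 electrons. But 4 = 4(1), which is 4n not 4n+2, so ring C is not aromatic (cyclobutadiene) — cyclobutadiene is antiaromatic and distorts to a rectangle.
Aromatic: A, B. Total: 2.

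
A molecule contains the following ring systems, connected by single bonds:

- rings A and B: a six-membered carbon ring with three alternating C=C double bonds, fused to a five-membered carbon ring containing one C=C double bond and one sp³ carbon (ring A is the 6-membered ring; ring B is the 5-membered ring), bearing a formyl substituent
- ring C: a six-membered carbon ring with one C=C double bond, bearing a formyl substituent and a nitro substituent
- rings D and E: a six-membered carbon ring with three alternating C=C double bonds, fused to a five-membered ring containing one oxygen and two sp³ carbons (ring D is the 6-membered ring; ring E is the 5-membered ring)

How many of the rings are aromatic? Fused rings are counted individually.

2

Ring A is planar and fully conjugated; 3 ring double bonds give 6 π electrons. 6 = 4(1)+2, so ring A is aromatic (benzene ring).
Ring B has one sp³ carbon, so it is not fully conjugated — not aromatic (cyclopentene ring).
Ring C has four sp³ carbons, so it is not fully conjugated — not aromatic (cyclohexene).
Ring D has a continuous p-orbital overlap around the ring; 3 ring double bonds give 6 π electrons. That satisfies 4n+2 with n=1, so ring D is aromatic (benzene ring).
Ring E has two sp³ carbons, so it is not fully conjugated — not aromatic (oxolane ring).
Aromatic: A, D. Total: 2.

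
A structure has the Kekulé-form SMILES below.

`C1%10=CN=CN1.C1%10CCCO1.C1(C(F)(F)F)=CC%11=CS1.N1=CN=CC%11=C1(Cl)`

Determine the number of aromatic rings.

The SMILES encodes a five-membered ring with nitrogens at positions 1 and 3 (one bearing H, one in a C=N bond) and two double bonds; a five-membered saturated ring of four carbons and one oxygen; a five-membered ring of four carbons and one sulfur, with two C=C double bonds; a six-membered ring with nitrogens at positions 1 and 3 and three alternating double bonds.
The 5-membered ring with two nitrogens (one N–H, one =N–) is fully conjugated (every ring atom contributes a p orbital); 2 ring double bonds (4 π electrons) plus a heteroatom lone pair (2) give 6 π electrons. That satisfies 4n+2 with n=1, so it is aromatic (imidazole).
The 5-membered ring with one oxygen has only sp³ atoms, so it is not fully conjugated — not aromatic (tetrahydrofuran).
The 5-membered ring with one sulfur has a continuous p-orbital overlap around the ring; 2 ring double bonds (4 π electrons) plus a heteroatom lone pair (2) give 6 π electrons. Since 6 = 4n+2 (n=1), it is aromatic (thiophene).
The 6-membered ring with two nitrogens (1,3) has a continuous p-orbital overlap around the ring; 3 ring double bonds give 6 π electrons. That satisfies 4n+2 with n=1, so it is aromatic (pyrimidine).
3 of the 4 rings are aromatic. Total: 3.

3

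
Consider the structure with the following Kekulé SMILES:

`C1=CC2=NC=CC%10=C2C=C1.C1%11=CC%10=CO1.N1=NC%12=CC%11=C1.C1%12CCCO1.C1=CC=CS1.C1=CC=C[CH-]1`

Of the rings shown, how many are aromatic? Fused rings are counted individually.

6

The SMILES encodes two fused six-membered rings, each with three alternating double bonds; one ring is all carbon and the other has one ring nitrogen; a five-membered ring of four carbons and one oxygen, with two C=C double bonds; a six-membered ring with two adjacent nitrogens and three alternating double bonds; a five-membered saturated ring of four carbons and one oxygen; a five-membered ring of four carbons and one sulfur, with two C=C double bonds; a five-membered all-carbon ring bearing a negative charge on one carbon, with two C=C double bonds.
The fused 6/6-membered bicyclic (with one nitrogen) is a single π system with 10 sp² atoms and 10 π electrons from ring double bonds. 10 = 4(2)+2, so the system is aromatic and both rings count as aromatic (quinoline).
The 5-membered ring with one oxygen is fully conjugated (every ring atom contributes a p orbital); 2 ring double bonds (4 π electrons) plus a heteroatom lone pair (2) give 6 π electrons. 6 = 4(1)+2, so it is aromatic (furan).
The 6-membered ring with two nitrogens (1,2) is planar and fully conjugated; 3 ring double bonds give 6 π electrons. That satisfies 4n+2 with n=1, so it is aromatic (pyridazine).
The second 5-membered ring with one oxygen has only sp³ atoms, so it is not fully conjugated — not aromatic (tetrahydrofuran).
The 5-membered ring with one sulfur has a continuous p-orbital overlap around the ring; 2 ring double bonds (4 π electrons) plus a heteroatom lone pair (2) give 6 π electrons. Since 6 = 4n+2 (n=1), it is aromatic (thiophene).
The 5-membered ring has a continuous p-orbital overlap around the ring; 2 ring double bonds (4 π electrons) plus the carbanion lone pair (2) give 6 π electrons. That satisfies 4n+2 with n=1, so it is aromatic (cyclopentadienyl anion).
6 of the 7 rings are aromatic. Total: 6.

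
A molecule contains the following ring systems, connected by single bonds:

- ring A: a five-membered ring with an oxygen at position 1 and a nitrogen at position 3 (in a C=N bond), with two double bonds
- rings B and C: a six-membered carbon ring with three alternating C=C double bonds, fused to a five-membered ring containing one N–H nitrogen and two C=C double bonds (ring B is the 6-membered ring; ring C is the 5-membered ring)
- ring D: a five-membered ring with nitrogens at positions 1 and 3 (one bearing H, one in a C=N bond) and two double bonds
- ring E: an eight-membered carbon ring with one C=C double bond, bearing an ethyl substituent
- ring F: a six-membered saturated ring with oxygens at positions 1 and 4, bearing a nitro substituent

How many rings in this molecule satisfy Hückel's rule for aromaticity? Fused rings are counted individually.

Ring A is planar and fully conjugated; 2 ring double bonds (4 π electrons) plus a heteroatom lone pair (2) give 6 π electrons. Since 6 = 4n+2 (n=1), ring A is aromatic (oxazole).
Rings B and C form a fused bicyclic system (with one N–H) with 9 sp² atoms and 10 π electrons from ring double bonds plus a heteroatom lone pair. 10 = 4(2)+2, so the system is aromatic and both rings count as aromatic (indole).
Ring D is fully conjugated (every ring atom contributes a p orbital); 2 ring double bonds (4 π electrons) plus a heteroatom lone pair (2) give 6 π electrons. That satisfies 4n+2 with n=1, so ring D is aromatic (imidazole).
Ring E has six sp³ carbons, so it is not fully conjugated — not aromatic (cyclooctene).
Ring F has only sp³ atoms, so it is not fully conjugated — not aromatic (1,4-dioxane).
Aromatic: A, B, C, D. Total: 4.

4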